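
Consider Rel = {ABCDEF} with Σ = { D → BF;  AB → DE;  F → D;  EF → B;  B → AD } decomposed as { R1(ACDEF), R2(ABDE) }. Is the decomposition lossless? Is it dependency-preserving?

Lossless test: (ADE)⁺ = {ABDEF}, which contains all of one fragment — lossless.
Dependency preservation: D → BF; EF → B are not contained in any single fragment, but the restricted closure of each left-hand side across the fragments still reaches the right-hand side; the remaining FDs each lie inside some fragment. All dependencies are preserved.

lossless and dependency-preserving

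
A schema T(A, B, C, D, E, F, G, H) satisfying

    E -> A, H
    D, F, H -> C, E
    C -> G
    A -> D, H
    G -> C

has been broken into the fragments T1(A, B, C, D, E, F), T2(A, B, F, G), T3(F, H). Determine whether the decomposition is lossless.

No

Chase test. Columns are A, B, C, D, E, F, G, H; row i has aⱼ where attribute j ∈ Ti, else bᵢⱼ.
Initial tableau (one row per fragment):
  row 1: a1 a2 a3 a4 a5 a6 b17 b18
  row 2: a1 a2 b23 b24 b25 a6 a7 b28
  row 3: b31 b32 b33 b34 b35 a6 b37 a8
Rows 1 and 2 agree on A; apply A→D, H and equate their D, H entries.
Rows 1 and 2 agree on D, F, H; apply D, F, H→C, E and equate their C, E entries.
Rows 1 and 2 agree on C; apply C→G and equate their G entries.
No row becomes fully distinguished — the join is lossy.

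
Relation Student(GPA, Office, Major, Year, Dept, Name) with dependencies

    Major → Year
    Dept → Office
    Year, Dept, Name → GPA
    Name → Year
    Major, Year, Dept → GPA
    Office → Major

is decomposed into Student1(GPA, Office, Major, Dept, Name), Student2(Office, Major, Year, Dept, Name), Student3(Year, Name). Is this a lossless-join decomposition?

Chase test. Columns are GPA, Office, Major, Year, Dept, Name; row i has aⱼ where attribute j ∈ Studenti, else bᵢⱼ.
Initial tableau (one row per fragment):
  row 1: a1 a2 a3 b14 a5 a6
  row 2: b21 a2 a3 a4 a5 a6
  row 3: b31 b32 b33 a4 b35 a6
Rows 1 and 2 agree on Major; apply Major→Year and equate their Year entries.
Rows 1 and 2 agree on Year, Dept, Name; apply Year, Dept, Name→GPA and equate their GPA entries.
Row 1 is now all distinguished symbols — the join is lossless.

Yes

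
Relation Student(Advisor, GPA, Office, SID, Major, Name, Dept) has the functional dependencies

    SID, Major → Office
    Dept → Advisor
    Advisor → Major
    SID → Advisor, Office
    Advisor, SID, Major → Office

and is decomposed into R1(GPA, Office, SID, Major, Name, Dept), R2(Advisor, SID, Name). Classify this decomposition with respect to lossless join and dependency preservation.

lossless but not dependency-preserving

Lossless test: (SID, Name)⁺ = {Advisor, Office, SID, Major, Name}, which contains all of one fragment — lossless.
Dependency preservation: the restricted closure of {Dept} across the fragments never reaches {Advisor}, so Dept → Advisor cannot be enforced without a join — not preserved.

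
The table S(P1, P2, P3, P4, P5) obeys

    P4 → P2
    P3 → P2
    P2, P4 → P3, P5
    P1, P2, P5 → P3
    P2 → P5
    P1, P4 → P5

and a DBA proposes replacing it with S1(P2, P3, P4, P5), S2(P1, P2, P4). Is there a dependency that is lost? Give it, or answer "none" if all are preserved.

Check P1, P2, P5 → P3: no single fragment contains all of {P1, P2, P3, P5}, and the restricted closure of {P1, P2, P5} across the fragments never reaches {P3}.
P4 → P2 is preserved.
P3 → P2 is preserved.
P2, P4 → P3, P5 is preserved.
P2 → P5 is preserved.
P1, P4 → P5 is preserved.

P1, P2, P5 → P3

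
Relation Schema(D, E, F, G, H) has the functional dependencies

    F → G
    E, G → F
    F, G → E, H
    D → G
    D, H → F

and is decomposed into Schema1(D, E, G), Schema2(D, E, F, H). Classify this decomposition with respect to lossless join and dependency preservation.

Lossless test: (D, E)⁺ = {D, E, F, G, H}, which contains all of one fragment — lossless.
Dependency preservation: the restricted closure of {F} across the fragments never reaches {G}, so F → G cannot be enforced without a join — not preserved.

lossless but not dependency-preserving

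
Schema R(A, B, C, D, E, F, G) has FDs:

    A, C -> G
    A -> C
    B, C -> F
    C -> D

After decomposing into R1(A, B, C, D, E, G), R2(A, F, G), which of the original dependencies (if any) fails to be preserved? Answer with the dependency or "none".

Check B, C → F: no single fragment contains all of {B, C, F}, and the restricted closure of {B, C} across the fragments never reaches {F}.
A, C → G is preserved.
A → C is preserved.
C → D is preserved.

B, C -> F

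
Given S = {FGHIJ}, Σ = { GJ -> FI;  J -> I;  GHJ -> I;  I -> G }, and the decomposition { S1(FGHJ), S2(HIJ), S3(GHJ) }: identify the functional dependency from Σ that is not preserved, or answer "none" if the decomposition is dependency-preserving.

Check I → G: no single fragment contains all of {GI}, and the restricted closure of {I} across the fragments never reaches {G}.
GJ → FI is preserved.
J → I is preserved.
GHJ → I is preserved.

I -> G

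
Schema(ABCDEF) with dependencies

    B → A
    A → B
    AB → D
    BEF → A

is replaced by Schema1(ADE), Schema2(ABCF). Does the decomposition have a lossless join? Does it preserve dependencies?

lossy but dependency-preserving

Lossless test: (A)⁺ = {ABD}, which is a superkey of neither fragment — lossy.
Dependency preservation: AB → D; BEF → A are not contained in any single fragment, but the restricted closure of each left-hand side across the fragments still reaches the right-hand side; the remaining FDs each lie inside some fragment. All dependencies are preserved.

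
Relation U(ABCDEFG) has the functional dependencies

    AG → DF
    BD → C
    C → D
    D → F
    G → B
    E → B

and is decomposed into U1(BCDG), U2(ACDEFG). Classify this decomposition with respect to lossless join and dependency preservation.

lossless but not dependency-preserving

Lossless test: (CDG)⁺ = {BCDFG}, which contains all of one fragment — lossless.
Dependency preservation: the restricted closure of {E} across the fragments never reaches {B}, so E → B cannot be enforced without a join — not preserved.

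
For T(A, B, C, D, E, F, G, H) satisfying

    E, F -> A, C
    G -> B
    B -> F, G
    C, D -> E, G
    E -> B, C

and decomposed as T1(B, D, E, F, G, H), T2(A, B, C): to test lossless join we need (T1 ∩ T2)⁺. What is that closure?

B, F, G

T1 ∩ T2 = {B}.
B → F, G applies, adding F, G
Closure: {B, F, G}.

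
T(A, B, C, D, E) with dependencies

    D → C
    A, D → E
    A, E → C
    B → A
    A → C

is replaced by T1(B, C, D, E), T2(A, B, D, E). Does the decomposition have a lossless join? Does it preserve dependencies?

lossless but not dependency-preserving

Lossless test: (B, D, E)⁺ = {A, B, C, D, E}, which contains all of one fragment — lossless.
Dependency preservation: the restricted closure of {A, E} across the fragments never reaches {C}, so A, E → C cannot be enforced without a join — not preserved.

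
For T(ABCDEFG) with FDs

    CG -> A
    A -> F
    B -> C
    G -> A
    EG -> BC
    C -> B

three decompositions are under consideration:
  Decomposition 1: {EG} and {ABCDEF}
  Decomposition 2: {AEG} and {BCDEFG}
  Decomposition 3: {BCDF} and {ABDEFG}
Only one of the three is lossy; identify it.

Decomposition 1: common = {E}, closure = {E} → lossy.
Decomposition 2: common = {EG}, closure = {ABCEFG} → lossless.
Decomposition 3: common = {BDF}, closure = {BCDF} → lossless.

Decomposition 1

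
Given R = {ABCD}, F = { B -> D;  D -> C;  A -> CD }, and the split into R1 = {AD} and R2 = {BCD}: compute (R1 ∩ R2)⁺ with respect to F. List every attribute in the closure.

CD

R1 ∩ R2 = {D}.
D → C applies, adding C
Closure: {CD}.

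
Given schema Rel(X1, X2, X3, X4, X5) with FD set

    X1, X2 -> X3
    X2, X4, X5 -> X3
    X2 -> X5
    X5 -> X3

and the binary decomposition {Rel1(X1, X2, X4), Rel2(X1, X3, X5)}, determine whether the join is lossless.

No

Common attributes: Rel1 ∩ Rel2 = {X1}.
No dependency enlarges {X1}, so (X1)⁺ = {X1}.
The closure contains neither all of Rel1 = {X1, X2, X4} nor all of Rel2 = {X1, X3, X5}, so the common attributes are not a superkey of either fragment. The join is lossy.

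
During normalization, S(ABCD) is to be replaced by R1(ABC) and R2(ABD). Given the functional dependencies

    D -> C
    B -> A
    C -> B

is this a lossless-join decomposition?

Common attributes: R1 ∩ R2 = {AB}.
No dependency enlarges {AB}, so (AB)⁺ = {AB}.
The closure contains neither all of R1 = {ABC} nor all of R2 = {ABD}, so the common attributes are not a superkey of either fragment. The join is lossy.

No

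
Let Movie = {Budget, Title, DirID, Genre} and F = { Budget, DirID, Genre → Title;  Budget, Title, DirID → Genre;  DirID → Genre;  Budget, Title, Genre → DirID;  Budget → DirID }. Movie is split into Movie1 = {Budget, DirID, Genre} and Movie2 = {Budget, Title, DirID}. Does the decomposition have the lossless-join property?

Yes

Common attributes: Movie1 ∩ Movie2 = {Budget, DirID}.
Closure of {Budget, DirID}: DirID → Genre applies, adding Genre; Budget, DirID, Genre → Title applies, adding Title. So (Budget, DirID)⁺ = {Budget, Title, DirID, Genre}.
This closure contains every attribute of Movie1, so Movie1 ∩ Movie2 → Movie1. The join is lossless.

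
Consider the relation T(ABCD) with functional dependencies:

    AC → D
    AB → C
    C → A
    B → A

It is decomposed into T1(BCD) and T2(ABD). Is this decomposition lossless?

Yes

Common attributes: T1 ∩ T2 = {BD}.
Closure of {BD}: B → A applies, adding A; AB → C applies, adding C. So (BD)⁺ = {ABCD}.
This closure contains every attribute of T1, so T1 ∩ T2 → T1. The join is lossless.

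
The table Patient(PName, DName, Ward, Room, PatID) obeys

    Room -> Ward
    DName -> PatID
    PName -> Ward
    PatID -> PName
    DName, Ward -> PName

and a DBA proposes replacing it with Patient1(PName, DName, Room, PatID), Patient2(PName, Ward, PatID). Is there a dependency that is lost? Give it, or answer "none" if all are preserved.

Room -> Ward

Check Room → Ward: no single fragment contains all of {Ward, Room}, and the restricted closure of {Room} across the fragments never reaches {Ward}.
DName → PatID is preserved.
PName → Ward is preserved.
PatID → PName is preserved.
DName, Ward → PName is preserved.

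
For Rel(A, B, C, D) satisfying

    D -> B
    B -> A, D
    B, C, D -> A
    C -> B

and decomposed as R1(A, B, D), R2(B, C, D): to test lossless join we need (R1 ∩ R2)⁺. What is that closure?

A, B, D

R1 ∩ R2 = {B, D}.
B → A, D applies, adding A
Closure: {A, B, D}.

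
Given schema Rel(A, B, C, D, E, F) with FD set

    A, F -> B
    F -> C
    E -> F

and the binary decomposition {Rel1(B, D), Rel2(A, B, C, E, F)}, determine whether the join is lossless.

Common attributes: Rel1 ∩ Rel2 = {B}.
No dependency enlarges {B}, so (B)⁺ = {B}.
The closure contains neither all of Rel1 = {B, D} nor all of Rel2 = {A, B, C, E, F}, so the common attributes are not a superkey of either fragment. The join is lossy.

No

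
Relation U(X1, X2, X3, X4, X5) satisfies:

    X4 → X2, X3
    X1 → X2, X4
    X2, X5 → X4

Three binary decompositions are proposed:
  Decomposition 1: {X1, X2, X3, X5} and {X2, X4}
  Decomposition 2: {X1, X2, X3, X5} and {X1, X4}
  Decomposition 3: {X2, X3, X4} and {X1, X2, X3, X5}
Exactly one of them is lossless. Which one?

Decomposition 1: common = {X2}, closure = {X2} → lossy.
Decomposition 2: common = {X1}, closure = {X1, X2, X3, X4} → lossless.
Decomposition 3: common = {X2, X3}, closure = {X2, X3} → lossy.

Decomposition 2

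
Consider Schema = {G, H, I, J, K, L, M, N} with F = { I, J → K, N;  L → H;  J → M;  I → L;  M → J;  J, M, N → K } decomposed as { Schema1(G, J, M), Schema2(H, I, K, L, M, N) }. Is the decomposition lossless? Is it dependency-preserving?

lossy but dependency-preserving

Lossless test: (M)⁺ = {J, M}, which is a superkey of neither fragment — lossy.
Dependency preservation: I, J → K, N; J, M, N → K are not contained in any single fragment, but the restricted closure of each left-hand side across the fragments still reaches the right-hand side; the remaining FDs each lie inside some fragment. All dependencies are preserved.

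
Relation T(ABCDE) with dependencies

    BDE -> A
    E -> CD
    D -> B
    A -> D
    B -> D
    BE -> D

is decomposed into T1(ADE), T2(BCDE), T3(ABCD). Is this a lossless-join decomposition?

Chase test. Columns are ABCDE; row i has aⱼ where attribute j ∈ Ti, else bᵢⱼ.
Initial tableau (one row per fragment):
  row 1: a1 b12 b13 a4 a5
  row 2: b21 a2 a3 a4 a5
  row 3: a1 a2 a3 a4 b35
Rows 1 and 2 agree on E; apply E→CD and equate their CD entries.
Rows 1 and 2 agree on D; apply D→B and equate their B entries.
Rows 1 and 2 agree on BDE; apply BDE→A and equate their A entries.
Row 1 is now all distinguished symbols — the join is lossless.

Yes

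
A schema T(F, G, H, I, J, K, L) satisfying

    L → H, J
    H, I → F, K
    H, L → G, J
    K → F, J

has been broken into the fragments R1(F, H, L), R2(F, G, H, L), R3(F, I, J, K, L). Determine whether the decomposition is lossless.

Chase test. Columns are F, G, H, I, J, K, L; row i has aⱼ where attribute j ∈ Ri, else bᵢⱼ.
Initial tableau (one row per fragment):
  row 1: a1 b12 a3 b14 b15 b16 a7
  row 2: a1 a2 a3 b24 b25 b26 a7
  row 3: a1 b32 b33 a4 a5 a6 a7
Rows 1 and 2 agree on L; apply L→H, J and equate their H, J entries.
Rows 1 and 3 agree on L; apply L→H, J and equate their H, J entries.
Rows 1 and 2 agree on H, L; apply H, L→G, J and equate their G, J entries.
Rows 1 and 3 agree on H, L; apply H, L→G, J and equate their G, J entries.
Row 3 is now all distinguished symbols — the join is lossless.

Yes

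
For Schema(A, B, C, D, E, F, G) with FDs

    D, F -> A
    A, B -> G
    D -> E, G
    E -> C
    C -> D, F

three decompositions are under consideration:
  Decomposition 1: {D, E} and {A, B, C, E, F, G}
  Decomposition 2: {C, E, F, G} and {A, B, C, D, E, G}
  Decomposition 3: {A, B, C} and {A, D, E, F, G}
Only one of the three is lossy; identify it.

Decomposition 1: common = {E}, closure = {A, C, D, E, F, G} → lossless.
Decomposition 2: common = {C, E, G}, closure = {A, C, D, E, F, G} → lossless.
Decomposition 3: common = {A}, closure = {A} → lossy.

Decomposition 3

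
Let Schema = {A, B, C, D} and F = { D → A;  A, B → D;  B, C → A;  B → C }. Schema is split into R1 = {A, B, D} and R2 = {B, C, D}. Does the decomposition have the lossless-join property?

Common attributes: R1 ∩ R2 = {B, D}.
Closure of {B, D}: D → A applies, adding A; B → C applies, adding C. So (B, D)⁺ = {A, B, C, D}.
This closure contains every attribute of R1, so R1 ∩ R2 → R1. The join is lossless.

Yes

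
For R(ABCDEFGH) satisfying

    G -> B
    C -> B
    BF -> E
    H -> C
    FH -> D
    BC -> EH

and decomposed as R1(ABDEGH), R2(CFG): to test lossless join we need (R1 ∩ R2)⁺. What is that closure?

R1 ∩ R2 = {G}.
G → B applies, adding B
Closure: {BG}.

BG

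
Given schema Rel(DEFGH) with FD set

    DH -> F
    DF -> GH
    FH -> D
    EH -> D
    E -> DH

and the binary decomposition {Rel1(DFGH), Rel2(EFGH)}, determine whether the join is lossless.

Yes

Common attributes: Rel1 ∩ Rel2 = {FGH}.
Closure of {FGH}: FH → D applies, adding D. So (FGH)⁺ = {DFGH}.
This closure contains every attribute of Rel1, so Rel1 ∩ Rel2 → Rel1. The join is lossless.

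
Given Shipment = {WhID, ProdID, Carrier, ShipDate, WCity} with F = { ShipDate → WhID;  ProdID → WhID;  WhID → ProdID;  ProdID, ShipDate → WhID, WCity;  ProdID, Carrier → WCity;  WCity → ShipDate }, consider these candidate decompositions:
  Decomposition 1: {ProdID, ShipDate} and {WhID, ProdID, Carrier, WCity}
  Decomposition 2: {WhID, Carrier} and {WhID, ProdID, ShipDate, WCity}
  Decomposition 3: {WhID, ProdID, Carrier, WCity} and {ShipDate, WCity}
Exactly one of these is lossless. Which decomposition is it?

Decomposition 3

Decomposition 1: common = {ProdID}, closure = {WhID, ProdID} → lossy.
Decomposition 2: common = {WhID}, closure = {WhID, ProdID} → lossy.
Decomposition 3: common = {WCity}, closure = {WhID, ProdID, ShipDate, WCity} → lossless.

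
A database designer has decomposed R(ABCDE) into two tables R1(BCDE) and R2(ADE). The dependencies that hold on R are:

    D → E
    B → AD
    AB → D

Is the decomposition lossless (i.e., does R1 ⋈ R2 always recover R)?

Common attributes: R1 ∩ R2 = {DE}.
No dependency enlarges {DE}, so (DE)⁺ = {DE}.
The closure contains neither all of R1 = {BCDE} nor all of R2 = {ADE}, so the common attributes are not a superkey of either fragment. The join is lossy.

No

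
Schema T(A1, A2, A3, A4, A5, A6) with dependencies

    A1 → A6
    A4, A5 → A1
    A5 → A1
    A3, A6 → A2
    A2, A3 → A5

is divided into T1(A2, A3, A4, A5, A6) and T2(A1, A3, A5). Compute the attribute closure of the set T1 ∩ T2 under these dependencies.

T1 ∩ T2 = {A3, A5}.
A5 → A1 applies, adding A1
A1 → A6 applies, adding A6
A3, A6 → A2 applies, adding A2
Closure: {A1, A2, A3, A5, A6}.

A1, A2, A3, A5, A6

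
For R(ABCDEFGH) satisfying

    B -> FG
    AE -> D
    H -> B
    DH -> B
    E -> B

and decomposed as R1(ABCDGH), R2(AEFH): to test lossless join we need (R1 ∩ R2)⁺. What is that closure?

ABFGH

R1 ∩ R2 = {AH}.
H → B applies, adding B
B → FG applies, adding FG
Closure: {ABFGH}.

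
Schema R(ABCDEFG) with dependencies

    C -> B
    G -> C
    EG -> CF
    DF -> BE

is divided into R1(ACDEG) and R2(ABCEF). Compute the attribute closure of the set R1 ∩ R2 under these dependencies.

ABCE

R1 ∩ R2 = {ACE}.
C → B applies, adding B
Closure: {ABCE}.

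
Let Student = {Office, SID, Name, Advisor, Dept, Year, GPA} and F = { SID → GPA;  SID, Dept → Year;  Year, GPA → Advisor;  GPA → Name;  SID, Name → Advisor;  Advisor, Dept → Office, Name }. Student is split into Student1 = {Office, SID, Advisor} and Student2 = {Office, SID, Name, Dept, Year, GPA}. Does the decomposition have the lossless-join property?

Common attributes: Student1 ∩ Student2 = {Office, SID}.
Closure of {Office, SID}: SID → GPA applies, adding GPA; GPA → Name applies, adding Name; SID, Name → Advisor applies, adding Advisor. So (Office, SID)⁺ = {Office, SID, Name, Advisor, GPA}.
This closure contains every attribute of Student1, so Student1 ∩ Student2 → Student1. The join is lossless.

Yes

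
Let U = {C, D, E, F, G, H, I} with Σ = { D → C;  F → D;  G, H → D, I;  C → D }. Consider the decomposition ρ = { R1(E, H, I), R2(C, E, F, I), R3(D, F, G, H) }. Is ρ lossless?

No

Chase test. Columns are C, D, E, F, G, H, I; row i has aⱼ where attribute j ∈ Ri, else bᵢⱼ.
Initial tableau (one row per fragment):
  row 1: b11 b12 a3 b14 b15 a6 a7
  row 2: a1 b22 a3 a4 b25 b26 a7
  row 3: b31 a2 b33 a4 a5 a6 b37
Rows 2 and 3 agree on F; apply F→D and equate their D entries.
Rows 2 and 3 agree on D; apply D→C and equate their C entries.
No row becomes fully distinguished — the join is lossy.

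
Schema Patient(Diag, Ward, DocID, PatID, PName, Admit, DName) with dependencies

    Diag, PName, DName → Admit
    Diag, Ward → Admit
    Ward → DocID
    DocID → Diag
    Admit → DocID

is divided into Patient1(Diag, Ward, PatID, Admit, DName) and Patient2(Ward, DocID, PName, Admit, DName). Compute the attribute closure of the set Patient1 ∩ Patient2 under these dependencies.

Patient1 ∩ Patient2 = {Ward, Admit, DName}.
Ward → DocID applies, adding DocID
DocID → Diag applies, adding Diag
Closure: {Diag, Ward, DocID, Admit, DName}.

Diag, Ward, DocID, Admit, DName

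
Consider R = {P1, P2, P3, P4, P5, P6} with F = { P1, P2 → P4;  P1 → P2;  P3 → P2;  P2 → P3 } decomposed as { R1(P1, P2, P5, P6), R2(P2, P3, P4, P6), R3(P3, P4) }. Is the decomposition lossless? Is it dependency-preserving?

lossy and not dependency-preserving

Lossless test (chase): Rows 2 and 3 agree on P3; apply P3→P2 and equate their P2 entries. Rows 1 and 2 agree on P2; apply P2→P3 and equate their P3 entries. No row becomes fully distinguished — the join is lossy.
Dependency preservation: the restricted closure of {P1, P2} across the fragments never reaches {P4}, so P1, P2 → P4 cannot be enforced without a join — not preserved.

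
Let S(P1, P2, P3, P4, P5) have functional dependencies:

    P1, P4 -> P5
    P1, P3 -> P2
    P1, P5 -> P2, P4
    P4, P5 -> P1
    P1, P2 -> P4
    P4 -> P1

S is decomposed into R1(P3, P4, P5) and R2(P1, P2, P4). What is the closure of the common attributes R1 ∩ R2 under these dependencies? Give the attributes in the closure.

P1, P2, P4, P5

R1 ∩ R2 = {P4}.
P4 → P1 applies, adding P1
P1, P4 → P5 applies, adding P5
P1, P5 → P2, P4 applies, adding P2
Closure: {P1, P2, P4, P5}.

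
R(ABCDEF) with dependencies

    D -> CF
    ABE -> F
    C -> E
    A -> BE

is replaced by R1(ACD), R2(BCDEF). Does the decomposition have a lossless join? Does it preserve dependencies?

lossy and not dependency-preserving

Lossless test: (CD)⁺ = {CDEF}, which is a superkey of neither fragment — lossy.
Dependency preservation: the restricted closure of {ABE} across the fragments never reaches {F}, so ABE → F cannot be enforced without a join — not preserved.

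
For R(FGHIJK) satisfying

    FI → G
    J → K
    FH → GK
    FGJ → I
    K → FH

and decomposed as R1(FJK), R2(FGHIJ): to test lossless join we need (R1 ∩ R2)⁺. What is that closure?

FGHIJK

R1 ∩ R2 = {FJ}.
J → K applies, adding K
K → FH applies, adding H
FH → GK applies, adding G
FGJ → I applies, adding I
Closure: {FGHIJK}.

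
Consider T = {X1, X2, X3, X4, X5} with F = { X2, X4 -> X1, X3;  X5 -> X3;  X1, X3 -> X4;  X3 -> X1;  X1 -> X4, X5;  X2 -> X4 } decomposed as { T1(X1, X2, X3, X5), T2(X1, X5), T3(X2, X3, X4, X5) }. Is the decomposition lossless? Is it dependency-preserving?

Lossless test (chase): Rows 1 and 2 agree on X5; apply X5→X3 and equate their X3 entries. Rows 1 and 2 agree on X1, X3; apply X1, X3→X4 and equate their X4 entries. Rows 1 and 3 agree on X3; apply X3→X1 and equate their X1 entries. Rows 1 and 3 agree on X1; apply X1→X4, X5 and equate their X4, X5 entries. Row 1 is now all distinguished symbols — the join is lossless.
Dependency preservation: X2, X4 → X1, X3; X1, X3 → X4; X1 → X4, X5 are not contained in any single fragment, but the restricted closure of each left-hand side across the fragments still reaches the right-hand side; the remaining FDs each lie inside some fragment. All dependencies are preserved.

lossless and dependency-preserving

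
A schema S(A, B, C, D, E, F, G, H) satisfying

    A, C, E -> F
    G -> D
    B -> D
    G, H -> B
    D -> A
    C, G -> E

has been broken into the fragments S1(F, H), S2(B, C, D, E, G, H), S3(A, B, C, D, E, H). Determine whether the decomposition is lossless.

Chase test. Columns are A, B, C, D, E, F, G, H; row i has aⱼ where attribute j ∈ Si, else bᵢⱼ.
Initial tableau (one row per fragment):
  row 1: b11 b12 b13 b14 b15 a6 b17 a8
  row 2: b21 a2 a3 a4 a5 b26 a7 a8
  row 3: a1 a2 a3 a4 a5 b36 b37 a8
Rows 2 and 3 agree on D; apply D→A and equate their A entries.
Rows 2 and 3 agree on A, C, E; apply A, C, E→F and equate their F entries.
No row becomes fully distinguished — the join is lossy.

No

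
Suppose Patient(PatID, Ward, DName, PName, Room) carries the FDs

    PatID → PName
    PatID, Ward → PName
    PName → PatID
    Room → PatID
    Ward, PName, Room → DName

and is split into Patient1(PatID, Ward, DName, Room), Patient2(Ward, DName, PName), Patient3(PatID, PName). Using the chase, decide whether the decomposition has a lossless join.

Chase test. Columns are PatID, Ward, DName, PName, Room; row i has aⱼ where attribute j ∈ Patienti, else bᵢⱼ.
Initial tableau (one row per fragment):
  row 1: a1 a2 a3 b14 a5
  row 2: b21 a2 a3 a4 b25
  row 3: a1 b32 b33 a4 b35
Rows 1 and 3 agree on PatID; apply PatID→PName and equate their PName entries.
Rows 1 and 2 agree on PName; apply PName→PatID and equate their PatID entries.
Row 1 is now all distinguished symbols — the join is lossless.

Yes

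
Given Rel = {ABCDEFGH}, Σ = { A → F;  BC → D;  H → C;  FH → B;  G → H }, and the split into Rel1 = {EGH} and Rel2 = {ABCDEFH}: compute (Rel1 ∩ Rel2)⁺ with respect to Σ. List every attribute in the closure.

Rel1 ∩ Rel2 = {EH}.
H → C applies, adding C
Closure: {CEH}.

CEH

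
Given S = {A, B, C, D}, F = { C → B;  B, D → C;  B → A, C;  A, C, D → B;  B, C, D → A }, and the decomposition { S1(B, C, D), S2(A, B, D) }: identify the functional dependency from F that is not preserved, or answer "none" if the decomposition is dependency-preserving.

none

C → B lies within S1.
B, D → C lies within S1.
B → A, C: restricted closure across fragments reaches A, C.
A, C, D → B: restricted closure across fragments reaches B.
B, C, D → A: restricted closure across fragments reaches A.
Every dependency is enforceable on the fragments, so the decomposition is dependency-preserving.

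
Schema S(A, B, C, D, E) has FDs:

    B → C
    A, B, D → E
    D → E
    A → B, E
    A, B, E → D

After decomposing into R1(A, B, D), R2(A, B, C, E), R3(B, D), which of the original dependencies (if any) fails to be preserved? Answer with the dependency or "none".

D → E

Check D → E: no single fragment contains all of {D, E}, and the restricted closure of {D} across the fragments never reaches {E}.
B → C is preserved.
A, B, D → E is preserved.
A → B, E is preserved.
A, B, E → D is preserved.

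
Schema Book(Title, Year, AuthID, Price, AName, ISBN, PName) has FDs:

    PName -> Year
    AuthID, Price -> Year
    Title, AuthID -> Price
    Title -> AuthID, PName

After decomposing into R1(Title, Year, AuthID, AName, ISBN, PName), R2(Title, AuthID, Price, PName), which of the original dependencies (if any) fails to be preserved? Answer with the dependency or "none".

Check AuthID, Price → Year: no single fragment contains all of {Year, AuthID, Price}, and the restricted closure of {AuthID, Price} across the fragments never reaches {Year}.
PName → Year is preserved.
Title, AuthID → Price is preserved.
Title → AuthID, PName is preserved.

AuthID, Price -> Year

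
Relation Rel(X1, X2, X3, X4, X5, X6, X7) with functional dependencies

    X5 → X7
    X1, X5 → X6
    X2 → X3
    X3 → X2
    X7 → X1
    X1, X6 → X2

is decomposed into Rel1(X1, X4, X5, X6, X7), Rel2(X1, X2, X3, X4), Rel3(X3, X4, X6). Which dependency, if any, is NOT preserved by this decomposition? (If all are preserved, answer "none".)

X1, X6 → X2

Check X1, X6 → X2: no single fragment contains all of {X1, X2, X6}, and the restricted closure of {X1, X6} across the fragments never reaches {X2}.
X5 → X7 is preserved.
X1, X5 → X6 is preserved.
X2 → X3 is preserved.
X3 → X2 is preserved.
X7 → X1 is preserved.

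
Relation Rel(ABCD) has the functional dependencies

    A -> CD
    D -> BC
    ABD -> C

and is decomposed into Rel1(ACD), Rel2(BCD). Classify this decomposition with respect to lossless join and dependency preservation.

Lossless test: (CD)⁺ = {BCD}, which contains all of one fragment — lossless.
Dependency preservation: ABD → C is not contained in any single fragment, but the restricted closure of its left-hand side across the fragments still reaches the right-hand side; the remaining FDs each lie inside some fragment. All dependencies are preserved.

lossless and dependency-preserving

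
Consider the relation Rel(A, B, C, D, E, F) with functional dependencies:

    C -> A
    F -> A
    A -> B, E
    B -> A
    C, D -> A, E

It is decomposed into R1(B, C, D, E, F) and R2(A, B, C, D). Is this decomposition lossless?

Common attributes: R1 ∩ R2 = {B, C, D}.
Closure of {B, C, D}: C → A applies, adding A; A → B, E applies, adding E. So (B, C, D)⁺ = {A, B, C, D, E}.
This closure contains every attribute of R2, so R1 ∩ R2 → R2. The join is lossless.

Yes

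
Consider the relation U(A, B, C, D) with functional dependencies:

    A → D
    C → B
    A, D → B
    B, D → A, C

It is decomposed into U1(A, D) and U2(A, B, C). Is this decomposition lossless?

Yes

Common attributes: U1 ∩ U2 = {A}.
Closure of {A}: A → D applies, adding D; A, D → B applies, adding B; B, D → A, C applies, adding C. So (A)⁺ = {A, B, C, D}.
This closure contains every attribute of U1, so U1 ∩ U2 → U1. The join is lossless.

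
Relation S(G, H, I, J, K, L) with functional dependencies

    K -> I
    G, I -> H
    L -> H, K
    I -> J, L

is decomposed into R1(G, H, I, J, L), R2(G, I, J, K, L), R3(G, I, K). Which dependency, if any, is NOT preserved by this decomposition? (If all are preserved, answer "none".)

K → I lies within R2.
G, I → H lies within R1.
L → H, K: restricted closure across fragments reaches H, K.
I → J, L lies within R1.
Every dependency is enforceable on the fragments, so the decomposition is dependency-preserving.

none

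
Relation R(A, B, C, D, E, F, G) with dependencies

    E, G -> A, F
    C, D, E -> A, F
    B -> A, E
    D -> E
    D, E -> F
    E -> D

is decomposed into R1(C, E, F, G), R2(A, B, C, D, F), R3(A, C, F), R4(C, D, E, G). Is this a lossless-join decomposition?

No

Chase test. Columns are A, B, C, D, E, F, G; row i has aⱼ where attribute j ∈ Ri, else bᵢⱼ.
Initial tableau (one row per fragment):
  row 1: b11 b12 a3 b14 a5 a6 a7
  row 2: a1 a2 a3 a4 b25 a6 b27
  row 3: a1 b32 a3 b34 b35 a6 b37
  row 4: b41 b42 a3 a4 a5 b46 a7
Rows 1 and 4 agree on E, G; apply E, G→A, F and equate their A, F entries.
Rows 2 and 4 agree on D; apply D→E and equate their E entries.
Rows 1 and 2 agree on E; apply E→D and equate their D entries.
Rows 1 and 2 agree on C, D, E; apply C, D, E→A, F and equate their A, F entries.
No row becomes fully distinguished — the join is lossy.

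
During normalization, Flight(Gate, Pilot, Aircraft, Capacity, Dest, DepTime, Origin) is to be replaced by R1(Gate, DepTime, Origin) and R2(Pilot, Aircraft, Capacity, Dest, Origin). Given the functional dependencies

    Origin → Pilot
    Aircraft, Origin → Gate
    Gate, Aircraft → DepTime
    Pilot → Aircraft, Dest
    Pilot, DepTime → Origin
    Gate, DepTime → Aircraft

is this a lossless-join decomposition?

Yes

Common attributes: R1 ∩ R2 = {Origin}.
Closure of {Origin}: Origin → Pilot applies, adding Pilot; Pilot → Aircraft, Dest applies, adding Aircraft, Dest; Aircraft, Origin → Gate applies, adding Gate; Gate, Aircraft → DepTime applies, adding DepTime. So (Origin)⁺ = {Gate, Pilot, Aircraft, Dest, DepTime, Origin}.
This closure contains every attribute of R1, so R1 ∩ R2 → R1. The join is lossless.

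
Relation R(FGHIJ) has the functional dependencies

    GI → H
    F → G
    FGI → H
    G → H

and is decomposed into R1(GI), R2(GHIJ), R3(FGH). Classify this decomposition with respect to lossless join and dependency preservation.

Lossless test (chase): Rows 1 and 2 agree on GI; apply GI→H and equate their H entries. No row becomes fully distinguished — the join is lossy.
Dependency preservation: FGI → H is not contained in any single fragment, but the restricted closure of its left-hand side across the fragments still reaches the right-hand side; the remaining FDs each lie inside some fragment. All dependencies are preserved.

lossy but dependency-preserving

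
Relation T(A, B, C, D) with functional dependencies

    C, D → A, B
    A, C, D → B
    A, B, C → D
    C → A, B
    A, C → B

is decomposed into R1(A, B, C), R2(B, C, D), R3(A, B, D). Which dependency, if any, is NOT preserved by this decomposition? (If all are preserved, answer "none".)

C, D → A, B: restricted closure across fragments reaches A, B.
A, C, D → B: restricted closure across fragments reaches B.
A, B, C → D: restricted closure across fragments reaches D.
C → A, B lies within R1.
A, C → B lies within R1.
Every dependency is enforceable on the fragments, so the decomposition is dependency-preserving.

none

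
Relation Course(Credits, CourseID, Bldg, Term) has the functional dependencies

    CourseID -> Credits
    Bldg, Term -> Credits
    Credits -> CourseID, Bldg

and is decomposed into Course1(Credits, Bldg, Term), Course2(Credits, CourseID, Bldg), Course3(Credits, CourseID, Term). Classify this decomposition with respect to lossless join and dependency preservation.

Lossless test (chase): Rows 1 and 2 agree on Credits; apply Credits→CourseID, Bldg and equate their CourseID, Bldg entries. Rows 1 and 3 agree on Credits; apply Credits→CourseID, Bldg and equate their CourseID, Bldg entries. Row 1 is now all distinguished symbols — the join is lossless.
Dependency preservation: every FD's attributes lie within a single fragment, so each can be enforced locally — preserved.

lossless and dependency-preserving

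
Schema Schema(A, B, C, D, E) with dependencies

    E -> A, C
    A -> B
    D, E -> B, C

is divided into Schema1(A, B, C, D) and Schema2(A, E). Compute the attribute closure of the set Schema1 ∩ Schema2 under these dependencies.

Schema1 ∩ Schema2 = {A}.
A → B applies, adding B
Closure: {A, B}.

A, B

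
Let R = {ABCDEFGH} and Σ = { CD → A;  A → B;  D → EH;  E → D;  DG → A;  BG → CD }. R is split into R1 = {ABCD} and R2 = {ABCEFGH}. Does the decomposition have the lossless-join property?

No

Common attributes: R1 ∩ R2 = {ABC}.
No dependency enlarges {ABC}, so (ABC)⁺ = {ABC}.
The closure contains neither all of R1 = {ABCD} nor all of R2 = {ABCEFGH}, so the common attributes are not a superkey of either fragment. The join is lossy.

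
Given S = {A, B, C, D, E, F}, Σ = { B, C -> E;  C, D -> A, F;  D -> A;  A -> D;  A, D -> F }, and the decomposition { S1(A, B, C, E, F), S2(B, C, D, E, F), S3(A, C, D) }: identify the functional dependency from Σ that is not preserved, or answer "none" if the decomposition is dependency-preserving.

none

B, C → E lies within S1.
C, D → A, F: restricted closure across fragments reaches A, F.
D → A lies within S3.
A → D lies within S3.
A, D → F: restricted closure across fragments reaches F.
Every dependency is enforceable on the fragments, so the decomposition is dependency-preserving.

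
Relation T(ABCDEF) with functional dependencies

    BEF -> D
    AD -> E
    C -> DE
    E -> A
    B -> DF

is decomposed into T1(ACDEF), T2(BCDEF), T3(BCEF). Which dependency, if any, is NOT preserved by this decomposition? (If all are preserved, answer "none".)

none

BEF → D lies within T2.
AD → E lies within T1.
C → DE lies within T1.
E → A lies within T1.
B → DF lies within T2.
Every dependency is enforceable on the fragments, so the decomposition is dependency-preserving.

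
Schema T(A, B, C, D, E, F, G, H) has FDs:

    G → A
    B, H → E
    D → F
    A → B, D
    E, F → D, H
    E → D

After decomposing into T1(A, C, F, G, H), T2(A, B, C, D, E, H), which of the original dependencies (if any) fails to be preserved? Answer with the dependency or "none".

D → F

Check D → F: no single fragment contains all of {D, F}, and the restricted closure of {D} across the fragments never reaches {F}.
G → A is preserved.
B, H → E is preserved.
A → B, D is preserved.
E, F → D, H is preserved.
E → D is preserved.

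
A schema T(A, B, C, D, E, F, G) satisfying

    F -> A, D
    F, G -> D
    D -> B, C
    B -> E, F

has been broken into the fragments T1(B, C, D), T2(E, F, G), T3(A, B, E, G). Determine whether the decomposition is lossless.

No

Chase test. Columns are A, B, C, D, E, F, G; row i has aⱼ where attribute j ∈ Ti, else bᵢⱼ.
Initial tableau (one row per fragment):
  row 1: b11 a2 a3 a4 b15 b16 b17
  row 2: b21 b22 b23 b24 a5 a6 a7
  row 3: a1 a2 b33 b34 a5 b36 a7
Rows 1 and 3 agree on B; apply B→E, F and equate their E, F entries.
Rows 1 and 3 agree on F; apply F→A, D and equate their A, D entries.
Rows 1 and 3 agree on D; apply D→B, C and equate their B, C entries.
No row becomes fully distinguished — the join is lossy.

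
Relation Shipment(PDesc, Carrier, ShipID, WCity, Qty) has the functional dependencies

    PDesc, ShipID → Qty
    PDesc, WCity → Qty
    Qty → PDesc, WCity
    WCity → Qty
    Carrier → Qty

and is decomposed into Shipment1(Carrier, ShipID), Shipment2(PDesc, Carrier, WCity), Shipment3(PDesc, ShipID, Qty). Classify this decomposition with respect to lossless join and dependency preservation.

lossless but not dependency-preserving

Lossless test (chase): Rows 1 and 2 agree on Carrier; apply Carrier→Qty and equate their Qty entries. Rows 1 and 2 agree on Qty; apply Qty→PDesc, WCity and equate their PDesc, WCity entries. Rows 1 and 3 agree on PDesc, ShipID; apply PDesc, ShipID→Qty and equate their Qty entries. Rows 1 and 3 agree on Qty; apply Qty→PDesc, WCity and equate their PDesc, WCity entries. Row 1 is now all distinguished symbols — the join is lossless.
Dependency preservation: the restricted closure of {PDesc, WCity} across the fragments never reaches {Qty}, so PDesc, WCity → Qty cannot be enforced without a join — not preserved.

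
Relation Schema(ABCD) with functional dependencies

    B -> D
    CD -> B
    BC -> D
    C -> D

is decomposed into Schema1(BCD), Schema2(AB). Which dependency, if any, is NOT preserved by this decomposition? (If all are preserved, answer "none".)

none

B → D lies within Schema1.
CD → B lies within Schema1.
BC → D lies within Schema1.
C → D lies within Schema1.
Every dependency is enforceable on the fragments, so the decomposition is dependency-preserving.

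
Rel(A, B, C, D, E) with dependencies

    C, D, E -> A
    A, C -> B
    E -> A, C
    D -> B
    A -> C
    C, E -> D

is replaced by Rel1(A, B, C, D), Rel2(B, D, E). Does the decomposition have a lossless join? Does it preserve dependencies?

lossy and not dependency-preserving

Lossless test: (B, D)⁺ = {B, D}, which is a superkey of neither fragment — lossy.
Dependency preservation: the restricted closure of {C, D, E} across the fragments never reaches {A}, so C, D, E → A cannot be enforced without a join — not preserved.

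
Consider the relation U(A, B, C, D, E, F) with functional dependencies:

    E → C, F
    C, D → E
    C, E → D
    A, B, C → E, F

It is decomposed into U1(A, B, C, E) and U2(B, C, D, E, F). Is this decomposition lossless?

Common attributes: U1 ∩ U2 = {B, C, E}.
Closure of {B, C, E}: E → C, F applies, adding F; C, E → D applies, adding D. So (B, C, E)⁺ = {B, C, D, E, F}.
This closure contains every attribute of U2, so U1 ∩ U2 → U2. The join is lossless.

Yes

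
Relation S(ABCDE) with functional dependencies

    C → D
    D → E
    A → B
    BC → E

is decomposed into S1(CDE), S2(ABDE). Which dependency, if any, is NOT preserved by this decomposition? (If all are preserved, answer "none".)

none

C → D lies within S1.
D → E lies within S1.
A → B lies within S2.
BC → E: restricted closure across fragments reaches E.
Every dependency is enforceable on the fragments, so the decomposition is dependency-preserving.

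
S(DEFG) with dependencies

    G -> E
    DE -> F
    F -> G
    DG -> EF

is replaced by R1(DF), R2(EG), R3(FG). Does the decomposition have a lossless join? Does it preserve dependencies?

lossless but not dependency-preserving

Lossless test (chase): Rows 2 and 3 agree on G; apply G→E and equate their E entries. Rows 1 and 3 agree on F; apply F→G and equate their G entries. Rows 1 and 2 agree on G; apply G→E and equate their E entries. Row 1 is now all distinguished symbols — the join is lossless.
Dependency preservation: the restricted closure of {DE} across the fragments never reaches {F}, so DE → F cannot be enforced without a join — not preserved.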